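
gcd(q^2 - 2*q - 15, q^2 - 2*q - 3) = 1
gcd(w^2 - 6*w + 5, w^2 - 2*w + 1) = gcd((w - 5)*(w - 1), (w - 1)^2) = w - 1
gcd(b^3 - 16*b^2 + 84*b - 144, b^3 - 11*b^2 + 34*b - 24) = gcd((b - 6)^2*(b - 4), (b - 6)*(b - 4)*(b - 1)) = b^2 - 10*b + 24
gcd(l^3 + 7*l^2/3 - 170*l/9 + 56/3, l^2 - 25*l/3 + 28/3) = l - 4/3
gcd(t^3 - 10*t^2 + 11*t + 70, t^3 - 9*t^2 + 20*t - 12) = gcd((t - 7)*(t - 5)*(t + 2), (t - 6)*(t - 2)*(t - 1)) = 1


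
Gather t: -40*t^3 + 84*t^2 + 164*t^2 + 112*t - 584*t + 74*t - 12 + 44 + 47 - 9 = -40*t^3 + 248*t^2 - 398*t + 70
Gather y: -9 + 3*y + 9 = 3*y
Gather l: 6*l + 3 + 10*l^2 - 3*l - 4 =10*l^2 + 3*l - 1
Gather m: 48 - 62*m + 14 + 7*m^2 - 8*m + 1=7*m^2 - 70*m + 63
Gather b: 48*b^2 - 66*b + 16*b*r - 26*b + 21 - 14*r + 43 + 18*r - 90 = 48*b^2 + b*(16*r - 92) + 4*r - 26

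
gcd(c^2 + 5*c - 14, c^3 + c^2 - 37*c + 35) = c + 7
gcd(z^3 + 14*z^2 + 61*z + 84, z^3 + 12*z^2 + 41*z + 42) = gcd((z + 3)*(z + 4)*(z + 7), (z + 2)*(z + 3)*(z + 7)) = z^2 + 10*z + 21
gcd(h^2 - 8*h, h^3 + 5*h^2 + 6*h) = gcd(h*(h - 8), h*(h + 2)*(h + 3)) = h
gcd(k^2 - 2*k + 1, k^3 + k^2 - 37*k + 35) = k - 1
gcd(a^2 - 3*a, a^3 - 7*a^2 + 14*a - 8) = 1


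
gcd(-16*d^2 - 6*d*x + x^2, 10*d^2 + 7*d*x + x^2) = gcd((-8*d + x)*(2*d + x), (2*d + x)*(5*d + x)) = 2*d + x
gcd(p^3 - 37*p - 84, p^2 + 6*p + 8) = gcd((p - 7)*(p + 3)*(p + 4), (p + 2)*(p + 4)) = p + 4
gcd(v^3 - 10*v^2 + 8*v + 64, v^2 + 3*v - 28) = v - 4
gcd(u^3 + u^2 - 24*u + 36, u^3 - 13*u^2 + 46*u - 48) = u^2 - 5*u + 6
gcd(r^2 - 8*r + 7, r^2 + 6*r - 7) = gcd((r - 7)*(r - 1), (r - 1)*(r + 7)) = r - 1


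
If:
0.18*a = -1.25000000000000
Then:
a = -6.94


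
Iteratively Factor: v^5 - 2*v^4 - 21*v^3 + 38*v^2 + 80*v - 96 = (v + 4)*(v^4 - 6*v^3 + 3*v^2 + 26*v - 24) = (v - 3)*(v + 4)*(v^3 - 3*v^2 - 6*v + 8) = (v - 3)*(v - 1)*(v + 4)*(v^2 - 2*v - 8) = (v - 3)*(v - 1)*(v + 2)*(v + 4)*(v - 4)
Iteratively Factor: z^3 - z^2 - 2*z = (z - 2)*(z^2 + z) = (z - 2)*(z + 1)*(z)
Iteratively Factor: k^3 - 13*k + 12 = (k - 1)*(k^2 + k - 12) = (k - 3)*(k - 1)*(k + 4)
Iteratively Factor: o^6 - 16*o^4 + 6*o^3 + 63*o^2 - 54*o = (o - 2)*(o^5 + 2*o^4 - 12*o^3 - 18*o^2 + 27*o) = (o - 2)*(o - 1)*(o^4 + 3*o^3 - 9*o^2 - 27*o) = o*(o - 2)*(o - 1)*(o^3 + 3*o^2 - 9*o - 27) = o*(o - 2)*(o - 1)*(o + 3)*(o^2 - 9) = o*(o - 3)*(o - 2)*(o - 1)*(o + 3)*(o + 3)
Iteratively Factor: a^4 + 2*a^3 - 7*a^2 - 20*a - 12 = (a + 1)*(a^3 + a^2 - 8*a - 12) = (a + 1)*(a + 2)*(a^2 - a - 6) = (a + 1)*(a + 2)^2*(a - 3)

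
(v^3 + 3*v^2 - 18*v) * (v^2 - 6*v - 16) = v^5 - 3*v^4 - 52*v^3 + 60*v^2 + 288*v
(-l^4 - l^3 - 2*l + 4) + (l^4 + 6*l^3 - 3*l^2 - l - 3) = 5*l^3 - 3*l^2 - 3*l + 1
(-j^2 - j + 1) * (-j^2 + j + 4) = j^4 - 6*j^2 - 3*j + 4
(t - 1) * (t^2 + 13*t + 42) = t^3 + 12*t^2 + 29*t - 42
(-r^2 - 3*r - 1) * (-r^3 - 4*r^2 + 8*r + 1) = r^5 + 7*r^4 + 5*r^3 - 21*r^2 - 11*r - 1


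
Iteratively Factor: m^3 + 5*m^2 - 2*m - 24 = (m - 2)*(m^2 + 7*m + 12) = (m - 2)*(m + 3)*(m + 4)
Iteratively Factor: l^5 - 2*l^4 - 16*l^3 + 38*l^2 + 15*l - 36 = (l + 4)*(l^4 - 6*l^3 + 8*l^2 + 6*l - 9) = (l + 1)*(l + 4)*(l^3 - 7*l^2 + 15*l - 9) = (l - 3)*(l + 1)*(l + 4)*(l^2 - 4*l + 3) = (l - 3)*(l - 1)*(l + 1)*(l + 4)*(l - 3)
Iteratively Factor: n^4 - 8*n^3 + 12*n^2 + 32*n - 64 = (n + 2)*(n^3 - 10*n^2 + 32*n - 32) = (n - 4)*(n + 2)*(n^2 - 6*n + 8) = (n - 4)^2*(n + 2)*(n - 2)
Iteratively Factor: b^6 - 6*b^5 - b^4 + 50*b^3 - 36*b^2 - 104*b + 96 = (b + 2)*(b^5 - 8*b^4 + 15*b^3 + 20*b^2 - 76*b + 48) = (b - 2)*(b + 2)*(b^4 - 6*b^3 + 3*b^2 + 26*b - 24) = (b - 4)*(b - 2)*(b + 2)*(b^3 - 2*b^2 - 5*b + 6) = (b - 4)*(b - 3)*(b - 2)*(b + 2)*(b^2 + b - 2) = (b - 4)*(b - 3)*(b - 2)*(b + 2)^2*(b - 1)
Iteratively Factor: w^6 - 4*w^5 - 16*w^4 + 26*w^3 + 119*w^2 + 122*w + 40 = (w + 1)*(w^5 - 5*w^4 - 11*w^3 + 37*w^2 + 82*w + 40) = (w + 1)*(w + 2)*(w^4 - 7*w^3 + 3*w^2 + 31*w + 20) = (w - 5)*(w + 1)*(w + 2)*(w^3 - 2*w^2 - 7*w - 4) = (w - 5)*(w + 1)^2*(w + 2)*(w^2 - 3*w - 4) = (w - 5)*(w - 4)*(w + 1)^2*(w + 2)*(w + 1)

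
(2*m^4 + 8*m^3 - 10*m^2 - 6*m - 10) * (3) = 6*m^4 + 24*m^3 - 30*m^2 - 18*m - 30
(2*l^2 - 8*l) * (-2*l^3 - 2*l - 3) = -4*l^5 + 16*l^4 - 4*l^3 + 10*l^2 + 24*l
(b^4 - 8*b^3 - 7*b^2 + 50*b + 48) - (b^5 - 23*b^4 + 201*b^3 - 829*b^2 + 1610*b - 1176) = -b^5 + 24*b^4 - 209*b^3 + 822*b^2 - 1560*b + 1224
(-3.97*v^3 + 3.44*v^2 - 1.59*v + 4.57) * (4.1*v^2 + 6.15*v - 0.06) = -16.277*v^5 - 10.3115*v^4 + 14.8752*v^3 + 8.7521*v^2 + 28.2009*v - 0.2742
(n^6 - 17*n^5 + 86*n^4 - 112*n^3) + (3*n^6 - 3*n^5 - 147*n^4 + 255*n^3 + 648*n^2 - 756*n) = 4*n^6 - 20*n^5 - 61*n^4 + 143*n^3 + 648*n^2 - 756*n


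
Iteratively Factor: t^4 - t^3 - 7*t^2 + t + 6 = (t - 3)*(t^3 + 2*t^2 - t - 2) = (t - 3)*(t + 1)*(t^2 + t - 2) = (t - 3)*(t - 1)*(t + 1)*(t + 2)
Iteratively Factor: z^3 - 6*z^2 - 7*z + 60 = (z - 5)*(z^2 - z - 12) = (z - 5)*(z + 3)*(z - 4)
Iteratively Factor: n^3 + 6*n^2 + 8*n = (n + 2)*(n^2 + 4*n) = n*(n + 2)*(n + 4)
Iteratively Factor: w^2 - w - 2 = (w - 2)*(w + 1)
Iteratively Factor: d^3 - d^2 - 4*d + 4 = (d + 2)*(d^2 - 3*d + 2) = (d - 1)*(d + 2)*(d - 2)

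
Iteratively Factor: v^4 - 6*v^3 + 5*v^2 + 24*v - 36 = (v - 3)*(v^3 - 3*v^2 - 4*v + 12) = (v - 3)*(v + 2)*(v^2 - 5*v + 6) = (v - 3)*(v - 2)*(v + 2)*(v - 3)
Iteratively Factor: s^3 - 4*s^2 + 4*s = (s - 2)*(s^2 - 2*s) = (s - 2)^2*(s)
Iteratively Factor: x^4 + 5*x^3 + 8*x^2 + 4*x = (x)*(x^3 + 5*x^2 + 8*x + 4) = x*(x + 2)*(x^2 + 3*x + 2) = x*(x + 2)^2*(x + 1)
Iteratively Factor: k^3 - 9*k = (k - 3)*(k^2 + 3*k) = (k - 3)*(k + 3)*(k)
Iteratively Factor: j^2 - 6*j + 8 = (j - 2)*(j - 4)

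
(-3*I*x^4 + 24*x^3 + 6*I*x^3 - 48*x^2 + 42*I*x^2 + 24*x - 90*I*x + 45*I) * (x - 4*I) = -3*I*x^5 + 12*x^4 + 6*I*x^4 - 24*x^3 - 54*I*x^3 + 192*x^2 + 102*I*x^2 - 360*x - 51*I*x + 180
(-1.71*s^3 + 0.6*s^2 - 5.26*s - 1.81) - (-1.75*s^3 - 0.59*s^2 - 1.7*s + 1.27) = 0.04*s^3 + 1.19*s^2 - 3.56*s - 3.08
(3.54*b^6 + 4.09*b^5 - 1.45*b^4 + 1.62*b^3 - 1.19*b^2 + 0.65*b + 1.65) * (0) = 0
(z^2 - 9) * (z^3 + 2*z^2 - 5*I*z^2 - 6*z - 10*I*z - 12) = z^5 + 2*z^4 - 5*I*z^4 - 15*z^3 - 10*I*z^3 - 30*z^2 + 45*I*z^2 + 54*z + 90*I*z + 108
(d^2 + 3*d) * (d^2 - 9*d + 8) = d^4 - 6*d^3 - 19*d^2 + 24*d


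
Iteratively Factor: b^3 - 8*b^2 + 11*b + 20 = (b - 5)*(b^2 - 3*b - 4) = (b - 5)*(b - 4)*(b + 1)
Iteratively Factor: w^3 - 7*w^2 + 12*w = (w - 3)*(w^2 - 4*w) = (w - 4)*(w - 3)*(w)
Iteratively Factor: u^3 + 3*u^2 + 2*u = (u + 2)*(u^2 + u) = u*(u + 2)*(u + 1)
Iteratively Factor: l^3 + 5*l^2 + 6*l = (l + 2)*(l^2 + 3*l) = (l + 2)*(l + 3)*(l)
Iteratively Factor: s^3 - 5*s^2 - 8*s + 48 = (s - 4)*(s^2 - s - 12) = (s - 4)*(s + 3)*(s - 4)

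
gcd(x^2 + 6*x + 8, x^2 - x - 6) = x + 2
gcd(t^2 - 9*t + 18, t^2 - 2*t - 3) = t - 3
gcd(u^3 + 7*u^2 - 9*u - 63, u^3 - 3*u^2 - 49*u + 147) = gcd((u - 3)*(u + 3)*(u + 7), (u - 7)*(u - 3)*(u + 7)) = u^2 + 4*u - 21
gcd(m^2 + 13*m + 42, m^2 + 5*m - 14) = m + 7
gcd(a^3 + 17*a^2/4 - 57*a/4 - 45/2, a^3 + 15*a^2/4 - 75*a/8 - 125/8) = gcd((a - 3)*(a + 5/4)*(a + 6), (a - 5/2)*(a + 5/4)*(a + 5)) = a + 5/4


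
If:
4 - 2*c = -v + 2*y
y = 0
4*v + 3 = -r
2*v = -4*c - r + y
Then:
No Solution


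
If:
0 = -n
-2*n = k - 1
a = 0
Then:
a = 0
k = 1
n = 0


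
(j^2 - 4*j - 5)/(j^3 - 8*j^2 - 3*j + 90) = (j + 1)/(j^2 - 3*j - 18)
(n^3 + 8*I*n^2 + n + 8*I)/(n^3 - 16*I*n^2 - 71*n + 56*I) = (n^2 + 9*I*n - 8)/(n^2 - 15*I*n - 56)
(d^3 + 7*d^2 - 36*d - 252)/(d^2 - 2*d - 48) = (d^2 + d - 42)/(d - 8)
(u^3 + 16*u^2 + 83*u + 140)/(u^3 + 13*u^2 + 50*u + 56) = (u + 5)/(u + 2)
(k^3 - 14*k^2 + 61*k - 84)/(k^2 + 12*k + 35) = (k^3 - 14*k^2 + 61*k - 84)/(k^2 + 12*k + 35)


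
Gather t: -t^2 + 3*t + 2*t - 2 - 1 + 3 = -t^2 + 5*t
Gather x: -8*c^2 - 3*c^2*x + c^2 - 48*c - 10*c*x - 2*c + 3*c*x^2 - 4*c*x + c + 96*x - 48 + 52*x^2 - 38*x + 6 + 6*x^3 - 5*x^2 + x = -7*c^2 - 49*c + 6*x^3 + x^2*(3*c + 47) + x*(-3*c^2 - 14*c + 59) - 42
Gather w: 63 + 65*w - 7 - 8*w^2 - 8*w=-8*w^2 + 57*w + 56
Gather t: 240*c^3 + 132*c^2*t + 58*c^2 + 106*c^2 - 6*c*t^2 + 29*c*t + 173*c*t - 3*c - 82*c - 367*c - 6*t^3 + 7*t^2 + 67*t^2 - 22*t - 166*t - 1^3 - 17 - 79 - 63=240*c^3 + 164*c^2 - 452*c - 6*t^3 + t^2*(74 - 6*c) + t*(132*c^2 + 202*c - 188) - 160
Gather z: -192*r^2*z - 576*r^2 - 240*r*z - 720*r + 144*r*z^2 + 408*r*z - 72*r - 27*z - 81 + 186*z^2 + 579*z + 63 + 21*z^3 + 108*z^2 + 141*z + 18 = -576*r^2 - 792*r + 21*z^3 + z^2*(144*r + 294) + z*(-192*r^2 + 168*r + 693)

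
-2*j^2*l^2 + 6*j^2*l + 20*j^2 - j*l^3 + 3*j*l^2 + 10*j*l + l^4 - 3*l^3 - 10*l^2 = (-2*j + l)*(j + l)*(l - 5)*(l + 2)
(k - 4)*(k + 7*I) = k^2 - 4*k + 7*I*k - 28*I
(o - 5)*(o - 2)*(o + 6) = o^3 - o^2 - 32*o + 60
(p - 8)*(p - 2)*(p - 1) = p^3 - 11*p^2 + 26*p - 16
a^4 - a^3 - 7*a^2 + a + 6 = (a - 3)*(a - 1)*(a + 1)*(a + 2)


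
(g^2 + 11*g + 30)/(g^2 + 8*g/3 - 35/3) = 3*(g + 6)/(3*g - 7)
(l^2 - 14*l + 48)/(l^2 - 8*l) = (l - 6)/l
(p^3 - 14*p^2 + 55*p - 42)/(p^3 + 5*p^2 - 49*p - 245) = (p^2 - 7*p + 6)/(p^2 + 12*p + 35)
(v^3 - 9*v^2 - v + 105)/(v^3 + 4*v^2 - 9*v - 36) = (v^2 - 12*v + 35)/(v^2 + v - 12)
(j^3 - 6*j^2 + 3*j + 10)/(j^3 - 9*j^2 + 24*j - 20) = (j + 1)/(j - 2)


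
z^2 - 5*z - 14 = (z - 7)*(z + 2)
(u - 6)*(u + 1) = u^2 - 5*u - 6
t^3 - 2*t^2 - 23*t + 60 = (t - 4)*(t - 3)*(t + 5)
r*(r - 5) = r^2 - 5*r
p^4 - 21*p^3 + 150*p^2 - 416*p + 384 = (p - 8)^2*(p - 3)*(p - 2)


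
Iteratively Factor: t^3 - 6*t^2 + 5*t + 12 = (t - 4)*(t^2 - 2*t - 3) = (t - 4)*(t - 3)*(t + 1)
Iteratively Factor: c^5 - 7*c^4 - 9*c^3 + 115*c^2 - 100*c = (c + 4)*(c^4 - 11*c^3 + 35*c^2 - 25*c) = c*(c + 4)*(c^3 - 11*c^2 + 35*c - 25) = c*(c - 1)*(c + 4)*(c^2 - 10*c + 25) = c*(c - 5)*(c - 1)*(c + 4)*(c - 5)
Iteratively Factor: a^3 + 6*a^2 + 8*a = (a)*(a^2 + 6*a + 8) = a*(a + 4)*(a + 2)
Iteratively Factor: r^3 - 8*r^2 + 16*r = (r)*(r^2 - 8*r + 16) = r*(r - 4)*(r - 4)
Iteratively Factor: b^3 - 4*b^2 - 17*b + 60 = (b - 5)*(b^2 + b - 12) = (b - 5)*(b + 4)*(b - 3)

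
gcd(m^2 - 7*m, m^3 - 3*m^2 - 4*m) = m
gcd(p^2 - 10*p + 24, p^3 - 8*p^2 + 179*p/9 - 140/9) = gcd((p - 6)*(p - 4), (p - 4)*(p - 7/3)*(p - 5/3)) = p - 4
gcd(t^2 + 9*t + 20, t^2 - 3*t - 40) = t + 5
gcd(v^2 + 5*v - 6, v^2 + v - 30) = v + 6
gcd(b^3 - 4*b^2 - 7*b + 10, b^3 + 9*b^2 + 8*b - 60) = 1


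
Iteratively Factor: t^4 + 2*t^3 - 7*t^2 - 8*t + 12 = (t - 1)*(t^3 + 3*t^2 - 4*t - 12) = (t - 1)*(t + 2)*(t^2 + t - 6) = (t - 2)*(t - 1)*(t + 2)*(t + 3)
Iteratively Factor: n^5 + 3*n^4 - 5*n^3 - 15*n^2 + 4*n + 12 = (n + 1)*(n^4 + 2*n^3 - 7*n^2 - 8*n + 12) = (n + 1)*(n + 3)*(n^3 - n^2 - 4*n + 4) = (n + 1)*(n + 2)*(n + 3)*(n^2 - 3*n + 2) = (n - 2)*(n + 1)*(n + 2)*(n + 3)*(n - 1)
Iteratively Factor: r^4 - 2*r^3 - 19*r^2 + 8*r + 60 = (r - 2)*(r^3 - 19*r - 30) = (r - 2)*(r + 3)*(r^2 - 3*r - 10) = (r - 2)*(r + 2)*(r + 3)*(r - 5)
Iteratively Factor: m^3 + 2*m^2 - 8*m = (m - 2)*(m^2 + 4*m) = m*(m - 2)*(m + 4)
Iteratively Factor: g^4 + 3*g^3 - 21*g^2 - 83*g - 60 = (g - 5)*(g^3 + 8*g^2 + 19*g + 12) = (g - 5)*(g + 1)*(g^2 + 7*g + 12) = (g - 5)*(g + 1)*(g + 4)*(g + 3)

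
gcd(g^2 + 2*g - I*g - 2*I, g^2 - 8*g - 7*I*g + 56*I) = 1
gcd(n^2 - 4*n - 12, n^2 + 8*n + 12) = n + 2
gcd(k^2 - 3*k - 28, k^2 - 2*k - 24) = k + 4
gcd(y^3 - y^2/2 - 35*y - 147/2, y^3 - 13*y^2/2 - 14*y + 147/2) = y^2 - 7*y/2 - 49/2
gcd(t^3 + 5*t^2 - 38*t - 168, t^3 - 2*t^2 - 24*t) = t^2 - 2*t - 24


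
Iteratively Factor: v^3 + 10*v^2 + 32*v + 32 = (v + 4)*(v^2 + 6*v + 8) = (v + 4)^2*(v + 2)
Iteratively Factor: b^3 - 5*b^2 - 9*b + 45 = (b + 3)*(b^2 - 8*b + 15) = (b - 3)*(b + 3)*(b - 5)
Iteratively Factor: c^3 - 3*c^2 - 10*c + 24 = (c - 4)*(c^2 + c - 6) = (c - 4)*(c + 3)*(c - 2)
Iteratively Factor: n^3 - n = (n - 1)*(n^2 + n) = (n - 1)*(n + 1)*(n)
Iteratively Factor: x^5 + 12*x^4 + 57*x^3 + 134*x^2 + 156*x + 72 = (x + 3)*(x^4 + 9*x^3 + 30*x^2 + 44*x + 24) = (x + 2)*(x + 3)*(x^3 + 7*x^2 + 16*x + 12) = (x + 2)*(x + 3)^2*(x^2 + 4*x + 4) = (x + 2)^2*(x + 3)^2*(x + 2)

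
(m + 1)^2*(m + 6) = m^3 + 8*m^2 + 13*m + 6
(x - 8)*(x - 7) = x^2 - 15*x + 56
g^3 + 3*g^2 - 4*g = g*(g - 1)*(g + 4)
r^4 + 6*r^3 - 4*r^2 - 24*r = r*(r - 2)*(r + 2)*(r + 6)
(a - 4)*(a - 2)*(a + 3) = a^3 - 3*a^2 - 10*a + 24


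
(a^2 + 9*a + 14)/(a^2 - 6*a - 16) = (a + 7)/(a - 8)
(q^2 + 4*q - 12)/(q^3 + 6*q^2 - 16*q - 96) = (q - 2)/(q^2 - 16)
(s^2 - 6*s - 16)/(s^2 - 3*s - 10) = (s - 8)/(s - 5)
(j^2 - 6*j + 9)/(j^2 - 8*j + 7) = (j^2 - 6*j + 9)/(j^2 - 8*j + 7)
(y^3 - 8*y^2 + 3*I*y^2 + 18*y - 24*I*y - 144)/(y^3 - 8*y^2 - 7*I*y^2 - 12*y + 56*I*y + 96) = (y + 6*I)/(y - 4*I)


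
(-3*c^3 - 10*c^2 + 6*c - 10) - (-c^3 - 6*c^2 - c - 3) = -2*c^3 - 4*c^2 + 7*c - 7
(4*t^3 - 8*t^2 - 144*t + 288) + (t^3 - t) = 5*t^3 - 8*t^2 - 145*t + 288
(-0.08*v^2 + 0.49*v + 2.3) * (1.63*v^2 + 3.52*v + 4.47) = -0.1304*v^4 + 0.5171*v^3 + 5.1162*v^2 + 10.2863*v + 10.281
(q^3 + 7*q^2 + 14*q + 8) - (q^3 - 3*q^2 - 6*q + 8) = 10*q^2 + 20*q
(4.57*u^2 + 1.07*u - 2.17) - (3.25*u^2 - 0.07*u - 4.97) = 1.32*u^2 + 1.14*u + 2.8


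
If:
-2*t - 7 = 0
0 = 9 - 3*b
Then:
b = 3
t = -7/2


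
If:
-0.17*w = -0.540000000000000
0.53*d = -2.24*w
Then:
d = -13.43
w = 3.18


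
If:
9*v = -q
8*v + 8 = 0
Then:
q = 9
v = -1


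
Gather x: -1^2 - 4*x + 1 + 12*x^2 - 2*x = 12*x^2 - 6*x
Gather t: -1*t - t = -2*t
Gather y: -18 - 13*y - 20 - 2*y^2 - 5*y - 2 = -2*y^2 - 18*y - 40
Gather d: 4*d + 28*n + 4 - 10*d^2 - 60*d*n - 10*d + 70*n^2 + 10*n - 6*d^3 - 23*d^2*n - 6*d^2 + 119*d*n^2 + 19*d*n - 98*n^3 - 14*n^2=-6*d^3 + d^2*(-23*n - 16) + d*(119*n^2 - 41*n - 6) - 98*n^3 + 56*n^2 + 38*n + 4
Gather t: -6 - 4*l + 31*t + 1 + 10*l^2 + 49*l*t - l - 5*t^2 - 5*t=10*l^2 - 5*l - 5*t^2 + t*(49*l + 26) - 5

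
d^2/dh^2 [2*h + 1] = 0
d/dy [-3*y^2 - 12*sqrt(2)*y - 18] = -6*y - 12*sqrt(2)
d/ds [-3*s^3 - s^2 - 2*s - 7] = -9*s^2 - 2*s - 2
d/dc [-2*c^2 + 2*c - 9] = 2 - 4*c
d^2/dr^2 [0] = 0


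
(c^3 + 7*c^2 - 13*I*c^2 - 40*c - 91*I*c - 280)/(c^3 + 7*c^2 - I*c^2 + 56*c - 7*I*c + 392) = (c - 5*I)/(c + 7*I)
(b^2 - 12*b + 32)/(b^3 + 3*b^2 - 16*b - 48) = (b - 8)/(b^2 + 7*b + 12)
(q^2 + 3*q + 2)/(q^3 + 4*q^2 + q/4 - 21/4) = 4*(q^2 + 3*q + 2)/(4*q^3 + 16*q^2 + q - 21)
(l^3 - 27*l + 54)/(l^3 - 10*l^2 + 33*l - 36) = (l + 6)/(l - 4)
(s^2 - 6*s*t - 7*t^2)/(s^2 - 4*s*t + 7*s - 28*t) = (s^2 - 6*s*t - 7*t^2)/(s^2 - 4*s*t + 7*s - 28*t)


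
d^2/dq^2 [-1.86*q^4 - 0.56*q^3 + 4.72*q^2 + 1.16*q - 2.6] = -22.32*q^2 - 3.36*q + 9.44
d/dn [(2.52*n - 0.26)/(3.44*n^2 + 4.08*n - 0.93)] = (-8.6688*n^2 + 1.7888*n - 1.2828)/(11.8336*n^4 + 28.0704*n^3 + 10.248*n^2 - 7.5888*n + 0.8649)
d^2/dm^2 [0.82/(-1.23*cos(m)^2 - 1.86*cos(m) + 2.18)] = (4.962312*(1 - cos(m)^2)^2 + 5.627988*cos(m)^3 + 14.11302*cos(m)^2 - 7.93104*cos(m) - 15.033552)/(1.23*cos(m)^2 + 1.86*cos(m) - 2.18)^3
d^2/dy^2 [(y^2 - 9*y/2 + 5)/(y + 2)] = 36/(y^3 + 6*y^2 + 12*y + 8)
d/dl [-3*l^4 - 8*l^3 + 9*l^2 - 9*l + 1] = -12*l^3 - 24*l^2 + 18*l - 9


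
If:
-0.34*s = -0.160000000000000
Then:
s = 0.47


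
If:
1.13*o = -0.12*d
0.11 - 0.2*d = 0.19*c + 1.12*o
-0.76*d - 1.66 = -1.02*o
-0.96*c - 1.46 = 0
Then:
No Solution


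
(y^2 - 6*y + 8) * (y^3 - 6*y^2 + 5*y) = y^5 - 12*y^4 + 49*y^3 - 78*y^2 + 40*y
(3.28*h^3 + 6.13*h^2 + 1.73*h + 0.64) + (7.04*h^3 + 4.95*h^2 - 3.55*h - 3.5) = 10.32*h^3 + 11.08*h^2 - 1.82*h - 2.86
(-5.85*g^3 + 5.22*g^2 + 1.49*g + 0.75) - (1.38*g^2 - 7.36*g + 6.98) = -5.85*g^3 + 3.84*g^2 + 8.85*g - 6.23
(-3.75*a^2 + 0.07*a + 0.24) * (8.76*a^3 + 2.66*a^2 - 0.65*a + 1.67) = -32.85*a^5 - 9.3618*a^4 + 4.7261*a^3 - 5.6696*a^2 - 0.0391*a + 0.4008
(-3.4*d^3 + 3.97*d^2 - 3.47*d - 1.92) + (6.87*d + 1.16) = -3.4*d^3 + 3.97*d^2 + 3.4*d - 0.76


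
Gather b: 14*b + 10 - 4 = 14*b + 6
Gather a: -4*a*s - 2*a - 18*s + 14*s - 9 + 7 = a*(-4*s - 2) - 4*s - 2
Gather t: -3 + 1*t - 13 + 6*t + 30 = 7*t + 14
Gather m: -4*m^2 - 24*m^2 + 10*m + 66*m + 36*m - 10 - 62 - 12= -28*m^2 + 112*m - 84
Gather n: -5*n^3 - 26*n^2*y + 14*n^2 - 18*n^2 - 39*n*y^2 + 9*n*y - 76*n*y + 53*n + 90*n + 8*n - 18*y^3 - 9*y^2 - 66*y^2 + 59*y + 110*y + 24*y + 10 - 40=-5*n^3 + n^2*(-26*y - 4) + n*(-39*y^2 - 67*y + 151) - 18*y^3 - 75*y^2 + 193*y - 30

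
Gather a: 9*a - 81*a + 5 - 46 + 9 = -72*a - 32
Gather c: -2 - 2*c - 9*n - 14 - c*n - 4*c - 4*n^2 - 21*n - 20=c*(-n - 6) - 4*n^2 - 30*n - 36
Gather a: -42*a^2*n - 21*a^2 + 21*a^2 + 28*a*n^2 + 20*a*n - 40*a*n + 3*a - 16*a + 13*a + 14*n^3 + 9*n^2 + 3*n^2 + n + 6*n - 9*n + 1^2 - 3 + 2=-42*a^2*n + a*(28*n^2 - 20*n) + 14*n^3 + 12*n^2 - 2*n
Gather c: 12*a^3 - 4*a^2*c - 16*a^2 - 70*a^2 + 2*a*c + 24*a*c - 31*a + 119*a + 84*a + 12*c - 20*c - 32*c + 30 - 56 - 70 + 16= 12*a^3 - 86*a^2 + 172*a + c*(-4*a^2 + 26*a - 40) - 80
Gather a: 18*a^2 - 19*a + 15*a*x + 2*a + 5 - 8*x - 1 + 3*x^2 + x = 18*a^2 + a*(15*x - 17) + 3*x^2 - 7*x + 4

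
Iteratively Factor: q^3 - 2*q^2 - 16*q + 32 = (q - 4)*(q^2 + 2*q - 8) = (q - 4)*(q + 4)*(q - 2)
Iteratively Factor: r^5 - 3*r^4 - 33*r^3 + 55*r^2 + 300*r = (r + 3)*(r^4 - 6*r^3 - 15*r^2 + 100*r) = (r - 5)*(r + 3)*(r^3 - r^2 - 20*r) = (r - 5)^2*(r + 3)*(r^2 + 4*r) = (r - 5)^2*(r + 3)*(r + 4)*(r)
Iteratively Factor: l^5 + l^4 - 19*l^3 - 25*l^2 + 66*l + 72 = (l - 4)*(l^4 + 5*l^3 + l^2 - 21*l - 18) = (l - 4)*(l - 2)*(l^3 + 7*l^2 + 15*l + 9) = (l - 4)*(l - 2)*(l + 3)*(l^2 + 4*l + 3) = (l - 4)*(l - 2)*(l + 1)*(l + 3)*(l + 3)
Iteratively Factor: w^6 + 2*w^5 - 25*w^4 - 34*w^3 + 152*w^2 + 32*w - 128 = (w + 4)*(w^5 - 2*w^4 - 17*w^3 + 34*w^2 + 16*w - 32) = (w + 4)^2*(w^4 - 6*w^3 + 7*w^2 + 6*w - 8) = (w - 2)*(w + 4)^2*(w^3 - 4*w^2 - w + 4) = (w - 2)*(w + 1)*(w + 4)^2*(w^2 - 5*w + 4) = (w - 4)*(w - 2)*(w + 1)*(w + 4)^2*(w - 1)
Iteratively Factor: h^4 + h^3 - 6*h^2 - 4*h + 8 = (h - 1)*(h^3 + 2*h^2 - 4*h - 8) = (h - 1)*(h + 2)*(h^2 - 4) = (h - 1)*(h + 2)^2*(h - 2)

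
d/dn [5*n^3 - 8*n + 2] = 15*n^2 - 8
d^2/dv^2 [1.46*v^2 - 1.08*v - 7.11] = 2.92000000000000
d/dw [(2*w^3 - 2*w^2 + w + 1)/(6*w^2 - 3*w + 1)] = 2*(6*w^4 - 6*w^3 + 3*w^2 - 8*w + 2)/(36*w^4 - 36*w^3 + 21*w^2 - 6*w + 1)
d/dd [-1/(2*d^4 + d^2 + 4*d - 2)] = 2*(4*d^3 + d + 2)/(2*d^4 + d^2 + 4*d - 2)^2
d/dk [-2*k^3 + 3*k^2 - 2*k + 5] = -6*k^2 + 6*k - 2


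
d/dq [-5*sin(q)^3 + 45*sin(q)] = 15*(cos(q)^2 + 2)*cos(q)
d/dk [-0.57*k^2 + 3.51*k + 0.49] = 3.51 - 1.14*k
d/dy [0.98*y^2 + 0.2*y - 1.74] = 1.96*y + 0.2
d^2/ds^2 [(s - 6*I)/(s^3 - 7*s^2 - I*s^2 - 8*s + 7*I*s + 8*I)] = 2*((s - 6*I)*(-3*s^2 + 14*s + 2*I*s + 8 - 7*I)^2 + (-3*s^2 + 14*s + 2*I*s + (s - 6*I)*(-3*s + 7 + I) + 8 - 7*I)*(s^3 - 7*s^2 - I*s^2 - 8*s + 7*I*s + 8*I))/(s^3 - 7*s^2 - I*s^2 - 8*s + 7*I*s + 8*I)^3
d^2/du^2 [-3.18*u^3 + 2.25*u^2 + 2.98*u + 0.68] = 4.5 - 19.08*u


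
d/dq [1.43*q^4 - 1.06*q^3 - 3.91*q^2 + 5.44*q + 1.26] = 5.72*q^3 - 3.18*q^2 - 7.82*q + 5.44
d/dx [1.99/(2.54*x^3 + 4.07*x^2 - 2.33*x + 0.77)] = (-15.1638*x^2 - 16.1986*x + 4.6367)/(2.54*x^3 + 4.07*x^2 - 2.33*x + 0.77)^2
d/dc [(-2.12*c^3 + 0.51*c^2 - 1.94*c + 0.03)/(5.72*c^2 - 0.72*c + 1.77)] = (-12.1264*c^4 + 3.0528*c^3 - 0.5276*c^2 + 1.4622*c - 3.4122)/(32.7184*c^4 - 8.2368*c^3 + 20.7672*c^2 - 2.5488*c + 3.1329)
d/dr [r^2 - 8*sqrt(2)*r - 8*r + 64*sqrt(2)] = 2*r - 8*sqrt(2) - 8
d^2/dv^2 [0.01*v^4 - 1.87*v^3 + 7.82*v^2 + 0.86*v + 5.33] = 0.12*v^2 - 11.22*v + 15.64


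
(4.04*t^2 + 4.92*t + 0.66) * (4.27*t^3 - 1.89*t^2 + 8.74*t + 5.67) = 17.2508*t^5 + 13.3728*t^4 + 28.829*t^3 + 64.6602*t^2 + 33.6648*t + 3.7422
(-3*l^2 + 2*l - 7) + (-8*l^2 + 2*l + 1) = -11*l^2 + 4*l - 6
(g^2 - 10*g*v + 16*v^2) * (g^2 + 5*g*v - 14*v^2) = g^4 - 5*g^3*v - 48*g^2*v^2 + 220*g*v^3 - 224*v^4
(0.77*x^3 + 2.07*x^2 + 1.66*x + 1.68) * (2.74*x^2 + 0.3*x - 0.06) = 2.1098*x^5 + 5.9028*x^4 + 5.1232*x^3 + 4.977*x^2 + 0.4044*x - 0.1008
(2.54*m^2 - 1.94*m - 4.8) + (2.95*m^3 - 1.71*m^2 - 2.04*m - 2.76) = 2.95*m^3 + 0.83*m^2 - 3.98*m - 7.56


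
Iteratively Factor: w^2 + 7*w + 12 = (w + 3)*(w + 4)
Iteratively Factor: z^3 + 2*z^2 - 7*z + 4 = (z + 4)*(z^2 - 2*z + 1) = (z - 1)*(z + 4)*(z - 1)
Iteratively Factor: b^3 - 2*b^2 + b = (b - 1)*(b^2 - b) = b*(b - 1)*(b - 1)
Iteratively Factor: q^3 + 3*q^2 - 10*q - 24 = (q - 3)*(q^2 + 6*q + 8) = (q - 3)*(q + 4)*(q + 2)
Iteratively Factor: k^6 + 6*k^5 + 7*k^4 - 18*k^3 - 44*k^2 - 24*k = (k)*(k^5 + 6*k^4 + 7*k^3 - 18*k^2 - 44*k - 24) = k*(k + 3)*(k^4 + 3*k^3 - 2*k^2 - 12*k - 8) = k*(k + 2)*(k + 3)*(k^3 + k^2 - 4*k - 4) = k*(k + 2)^2*(k + 3)*(k^2 - k - 2) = k*(k + 1)*(k + 2)^2*(k + 3)*(k - 2)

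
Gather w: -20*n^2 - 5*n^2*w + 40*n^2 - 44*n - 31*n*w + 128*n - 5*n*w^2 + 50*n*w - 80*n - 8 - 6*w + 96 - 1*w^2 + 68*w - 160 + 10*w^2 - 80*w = 20*n^2 + 4*n + w^2*(9 - 5*n) + w*(-5*n^2 + 19*n - 18) - 72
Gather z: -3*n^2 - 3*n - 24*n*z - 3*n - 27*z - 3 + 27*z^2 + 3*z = -3*n^2 - 6*n + 27*z^2 + z*(-24*n - 24) - 3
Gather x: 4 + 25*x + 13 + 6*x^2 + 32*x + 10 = 6*x^2 + 57*x + 27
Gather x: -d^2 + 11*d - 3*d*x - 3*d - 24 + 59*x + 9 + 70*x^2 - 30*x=-d^2 + 8*d + 70*x^2 + x*(29 - 3*d) - 15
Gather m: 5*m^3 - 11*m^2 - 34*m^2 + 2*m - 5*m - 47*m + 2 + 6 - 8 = 5*m^3 - 45*m^2 - 50*m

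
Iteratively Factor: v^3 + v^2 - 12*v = (v)*(v^2 + v - 12) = v*(v + 4)*(v - 3)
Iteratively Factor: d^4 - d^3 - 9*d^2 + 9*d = (d - 1)*(d^3 - 9*d) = (d - 3)*(d - 1)*(d^2 + 3*d) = d*(d - 3)*(d - 1)*(d + 3)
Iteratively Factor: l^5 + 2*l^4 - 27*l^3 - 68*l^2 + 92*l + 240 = (l + 2)*(l^4 - 27*l^2 - 14*l + 120) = (l + 2)*(l + 3)*(l^3 - 3*l^2 - 18*l + 40) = (l + 2)*(l + 3)*(l + 4)*(l^2 - 7*l + 10) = (l - 2)*(l + 2)*(l + 3)*(l + 4)*(l - 5)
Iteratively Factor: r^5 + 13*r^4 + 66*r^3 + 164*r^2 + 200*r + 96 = (r + 4)*(r^4 + 9*r^3 + 30*r^2 + 44*r + 24) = (r + 2)*(r + 4)*(r^3 + 7*r^2 + 16*r + 12) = (r + 2)*(r + 3)*(r + 4)*(r^2 + 4*r + 4) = (r + 2)^2*(r + 3)*(r + 4)*(r + 2)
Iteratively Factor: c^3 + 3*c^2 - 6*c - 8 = (c + 1)*(c^2 + 2*c - 8) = (c + 1)*(c + 4)*(c - 2)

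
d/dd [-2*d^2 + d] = 1 - 4*d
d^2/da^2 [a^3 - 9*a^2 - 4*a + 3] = 6*a - 18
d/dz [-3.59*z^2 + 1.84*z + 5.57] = 1.84 - 7.18*z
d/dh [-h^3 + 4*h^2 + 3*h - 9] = -3*h^2 + 8*h + 3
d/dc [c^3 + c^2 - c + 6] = 3*c^2 + 2*c - 1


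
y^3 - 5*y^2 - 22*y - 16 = (y - 8)*(y + 1)*(y + 2)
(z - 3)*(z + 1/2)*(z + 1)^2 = z^4 - z^3/2 - 11*z^2/2 - 11*z/2 - 3/2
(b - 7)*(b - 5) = b^2 - 12*b + 35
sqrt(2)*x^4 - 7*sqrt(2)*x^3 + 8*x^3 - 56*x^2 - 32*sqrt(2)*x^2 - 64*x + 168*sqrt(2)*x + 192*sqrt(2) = (x - 8)*(x - 2*sqrt(2))*(x + 6*sqrt(2))*(sqrt(2)*x + sqrt(2))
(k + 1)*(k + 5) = k^2 + 6*k + 5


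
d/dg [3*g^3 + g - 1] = 9*g^2 + 1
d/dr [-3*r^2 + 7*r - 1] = 7 - 6*r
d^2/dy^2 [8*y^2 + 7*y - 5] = 16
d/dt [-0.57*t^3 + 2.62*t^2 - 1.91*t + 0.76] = -1.71*t^2 + 5.24*t - 1.91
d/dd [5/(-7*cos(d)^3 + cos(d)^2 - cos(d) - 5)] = 5*(-21*cos(d)^2 + 2*cos(d) - 1)*sin(d)/(7*cos(d)^3 - cos(d)^2 + cos(d) + 5)^2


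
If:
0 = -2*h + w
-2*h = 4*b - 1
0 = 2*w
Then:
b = 1/4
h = 0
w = 0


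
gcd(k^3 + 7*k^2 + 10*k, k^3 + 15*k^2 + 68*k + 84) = k + 2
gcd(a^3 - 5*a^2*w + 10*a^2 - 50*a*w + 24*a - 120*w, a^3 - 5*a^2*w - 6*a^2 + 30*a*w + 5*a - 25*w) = -a + 5*w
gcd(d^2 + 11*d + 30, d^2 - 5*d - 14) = 1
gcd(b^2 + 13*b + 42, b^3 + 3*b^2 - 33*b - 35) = b + 7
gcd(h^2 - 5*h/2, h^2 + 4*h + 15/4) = 1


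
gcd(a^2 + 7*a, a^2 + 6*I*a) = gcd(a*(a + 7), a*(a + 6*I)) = a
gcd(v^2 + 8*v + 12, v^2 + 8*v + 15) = 1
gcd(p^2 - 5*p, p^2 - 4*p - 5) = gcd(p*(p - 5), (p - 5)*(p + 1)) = p - 5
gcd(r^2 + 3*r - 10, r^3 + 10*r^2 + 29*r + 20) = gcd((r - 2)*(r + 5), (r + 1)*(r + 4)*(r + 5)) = r + 5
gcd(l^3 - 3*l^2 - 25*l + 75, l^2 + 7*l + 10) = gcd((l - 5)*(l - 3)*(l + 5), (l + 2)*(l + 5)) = l + 5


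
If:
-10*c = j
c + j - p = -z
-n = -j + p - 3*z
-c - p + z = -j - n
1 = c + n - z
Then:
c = 2/3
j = -20/3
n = 4/3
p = -5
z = 1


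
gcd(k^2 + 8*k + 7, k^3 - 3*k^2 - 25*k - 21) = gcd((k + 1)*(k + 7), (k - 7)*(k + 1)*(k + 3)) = k + 1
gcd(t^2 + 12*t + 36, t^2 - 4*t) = 1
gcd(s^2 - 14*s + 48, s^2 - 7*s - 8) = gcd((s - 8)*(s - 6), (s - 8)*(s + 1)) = s - 8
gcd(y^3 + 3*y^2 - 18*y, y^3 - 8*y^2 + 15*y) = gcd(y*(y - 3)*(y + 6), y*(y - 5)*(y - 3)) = y^2 - 3*y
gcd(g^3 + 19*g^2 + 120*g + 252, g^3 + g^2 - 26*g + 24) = g + 6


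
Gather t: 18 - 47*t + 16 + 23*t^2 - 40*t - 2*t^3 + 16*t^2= -2*t^3 + 39*t^2 - 87*t + 34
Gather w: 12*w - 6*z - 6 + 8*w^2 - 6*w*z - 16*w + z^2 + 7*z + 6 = 8*w^2 + w*(-6*z - 4) + z^2 + z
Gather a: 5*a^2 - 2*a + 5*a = 5*a^2 + 3*a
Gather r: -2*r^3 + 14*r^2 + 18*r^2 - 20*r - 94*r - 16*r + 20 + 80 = -2*r^3 + 32*r^2 - 130*r + 100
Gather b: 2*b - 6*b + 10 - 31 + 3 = -4*b - 18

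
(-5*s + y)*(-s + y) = 5*s^2 - 6*s*y + y^2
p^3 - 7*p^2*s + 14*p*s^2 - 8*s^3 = (p - 4*s)*(p - 2*s)*(p - s)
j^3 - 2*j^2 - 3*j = j*(j - 3)*(j + 1)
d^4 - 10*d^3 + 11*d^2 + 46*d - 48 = (d - 8)*(d - 3)*(d - 1)*(d + 2)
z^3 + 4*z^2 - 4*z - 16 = (z - 2)*(z + 2)*(z + 4)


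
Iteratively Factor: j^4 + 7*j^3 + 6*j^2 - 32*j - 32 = (j + 4)*(j^3 + 3*j^2 - 6*j - 8) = (j + 1)*(j + 4)*(j^2 + 2*j - 8) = (j + 1)*(j + 4)^2*(j - 2)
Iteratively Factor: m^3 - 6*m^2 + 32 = (m - 4)*(m^2 - 2*m - 8) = (m - 4)*(m + 2)*(m - 4)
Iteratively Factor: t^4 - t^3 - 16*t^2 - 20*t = (t + 2)*(t^3 - 3*t^2 - 10*t) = (t + 2)^2*(t^2 - 5*t) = t*(t + 2)^2*(t - 5)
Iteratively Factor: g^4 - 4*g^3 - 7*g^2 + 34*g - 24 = (g - 1)*(g^3 - 3*g^2 - 10*g + 24) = (g - 1)*(g + 3)*(g^2 - 6*g + 8) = (g - 4)*(g - 1)*(g + 3)*(g - 2)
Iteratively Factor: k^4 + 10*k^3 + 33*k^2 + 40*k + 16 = (k + 4)*(k^3 + 6*k^2 + 9*k + 4) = (k + 1)*(k + 4)*(k^2 + 5*k + 4) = (k + 1)^2*(k + 4)*(k + 4)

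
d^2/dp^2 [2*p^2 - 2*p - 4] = 4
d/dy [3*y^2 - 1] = 6*y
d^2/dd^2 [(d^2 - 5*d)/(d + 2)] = 28/(d^3 + 6*d^2 + 12*d + 8)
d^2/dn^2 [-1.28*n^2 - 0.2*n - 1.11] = -2.56000000000000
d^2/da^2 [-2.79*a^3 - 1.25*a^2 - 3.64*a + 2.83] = -16.74*a - 2.5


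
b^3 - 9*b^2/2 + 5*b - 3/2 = (b - 3)*(b - 1)*(b - 1/2)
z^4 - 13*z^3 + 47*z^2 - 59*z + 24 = (z - 8)*(z - 3)*(z - 1)^2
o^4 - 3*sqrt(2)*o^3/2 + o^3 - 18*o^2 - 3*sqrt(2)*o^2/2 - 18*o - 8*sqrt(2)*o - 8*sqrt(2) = (o + 1)*(o - 4*sqrt(2))*(o + sqrt(2)/2)*(o + 2*sqrt(2))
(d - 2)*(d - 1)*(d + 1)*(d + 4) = d^4 + 2*d^3 - 9*d^2 - 2*d + 8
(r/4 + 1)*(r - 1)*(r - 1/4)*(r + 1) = r^4/4 + 15*r^3/16 - r^2/2 - 15*r/16 + 1/4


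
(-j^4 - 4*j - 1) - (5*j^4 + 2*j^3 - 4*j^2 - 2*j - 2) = -6*j^4 - 2*j^3 + 4*j^2 - 2*j + 1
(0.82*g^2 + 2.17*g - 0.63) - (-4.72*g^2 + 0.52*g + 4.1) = 5.54*g^2 + 1.65*g - 4.73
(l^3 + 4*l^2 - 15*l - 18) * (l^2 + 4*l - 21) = l^5 + 8*l^4 - 20*l^3 - 162*l^2 + 243*l + 378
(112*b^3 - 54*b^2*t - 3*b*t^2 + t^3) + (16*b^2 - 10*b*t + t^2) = 112*b^3 - 54*b^2*t + 16*b^2 - 3*b*t^2 - 10*b*t + t^3 + t^2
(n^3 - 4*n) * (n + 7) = n^4 + 7*n^3 - 4*n^2 - 28*n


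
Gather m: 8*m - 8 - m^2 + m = -m^2 + 9*m - 8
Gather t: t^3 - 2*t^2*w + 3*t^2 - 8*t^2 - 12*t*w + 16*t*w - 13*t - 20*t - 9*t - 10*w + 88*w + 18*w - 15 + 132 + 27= t^3 + t^2*(-2*w - 5) + t*(4*w - 42) + 96*w + 144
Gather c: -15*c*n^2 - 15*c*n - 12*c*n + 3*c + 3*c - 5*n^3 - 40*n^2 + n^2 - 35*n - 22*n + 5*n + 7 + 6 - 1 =c*(-15*n^2 - 27*n + 6) - 5*n^3 - 39*n^2 - 52*n + 12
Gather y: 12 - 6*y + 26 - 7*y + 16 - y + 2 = 56 - 14*y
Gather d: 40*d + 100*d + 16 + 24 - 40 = 140*d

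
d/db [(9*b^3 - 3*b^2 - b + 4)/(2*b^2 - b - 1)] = (18*b^4 - 18*b^3 - 22*b^2 - 10*b + 5)/(4*b^4 - 4*b^3 - 3*b^2 + 2*b + 1)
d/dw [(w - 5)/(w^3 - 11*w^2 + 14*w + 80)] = 2*(3 - w)/(w^4 - 12*w^3 + 4*w^2 + 192*w + 256)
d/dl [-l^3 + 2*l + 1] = 2 - 3*l^2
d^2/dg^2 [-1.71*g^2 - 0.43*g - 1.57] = -3.42000000000000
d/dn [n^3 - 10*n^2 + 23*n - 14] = 3*n^2 - 20*n + 23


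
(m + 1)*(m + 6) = m^2 + 7*m + 6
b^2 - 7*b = b*(b - 7)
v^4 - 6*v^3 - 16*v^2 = v^2*(v - 8)*(v + 2)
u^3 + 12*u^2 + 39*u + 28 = (u + 1)*(u + 4)*(u + 7)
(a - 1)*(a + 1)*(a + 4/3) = a^3 + 4*a^2/3 - a - 4/3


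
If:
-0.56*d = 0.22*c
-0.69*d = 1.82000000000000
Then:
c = 6.71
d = -2.64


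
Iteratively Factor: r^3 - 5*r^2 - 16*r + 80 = (r + 4)*(r^2 - 9*r + 20) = (r - 5)*(r + 4)*(r - 4)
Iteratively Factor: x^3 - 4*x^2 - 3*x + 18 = (x - 3)*(x^2 - x - 6) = (x - 3)*(x + 2)*(x - 3)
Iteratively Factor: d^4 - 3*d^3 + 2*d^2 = (d - 2)*(d^3 - d^2) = d*(d - 2)*(d^2 - d) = d^2*(d - 2)*(d - 1)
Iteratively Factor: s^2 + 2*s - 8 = (s - 2)*(s + 4)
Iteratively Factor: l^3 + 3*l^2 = (l + 3)*(l^2) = l*(l + 3)*(l)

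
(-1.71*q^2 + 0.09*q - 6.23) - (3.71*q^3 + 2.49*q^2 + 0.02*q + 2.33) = -3.71*q^3 - 4.2*q^2 + 0.07*q - 8.56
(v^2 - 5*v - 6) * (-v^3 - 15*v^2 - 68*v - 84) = -v^5 - 10*v^4 + 13*v^3 + 346*v^2 + 828*v + 504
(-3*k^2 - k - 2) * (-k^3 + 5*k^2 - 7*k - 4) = 3*k^5 - 14*k^4 + 18*k^3 + 9*k^2 + 18*k + 8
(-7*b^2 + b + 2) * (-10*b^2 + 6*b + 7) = 70*b^4 - 52*b^3 - 63*b^2 + 19*b + 14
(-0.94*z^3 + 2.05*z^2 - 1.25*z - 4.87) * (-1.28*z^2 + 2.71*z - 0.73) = 1.2032*z^5 - 5.1714*z^4 + 7.8417*z^3 + 1.3496*z^2 - 12.2852*z + 3.5551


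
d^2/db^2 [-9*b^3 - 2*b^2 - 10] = -54*b - 4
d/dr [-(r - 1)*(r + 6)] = -2*r - 5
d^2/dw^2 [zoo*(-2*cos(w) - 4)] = zoo*cos(w)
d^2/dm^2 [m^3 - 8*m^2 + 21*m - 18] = 6*m - 16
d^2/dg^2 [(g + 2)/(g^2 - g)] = 2*(g^3 + 6*g^2 - 6*g + 2)/(g^3*(g^3 - 3*g^2 + 3*g - 1))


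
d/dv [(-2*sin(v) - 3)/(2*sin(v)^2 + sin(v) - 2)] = (4*sin(v)^2 + 12*sin(v) + 7)*cos(v)/(sin(v) - cos(2*v) - 1)^2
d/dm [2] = 0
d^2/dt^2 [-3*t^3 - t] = -18*t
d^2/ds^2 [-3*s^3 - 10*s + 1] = -18*s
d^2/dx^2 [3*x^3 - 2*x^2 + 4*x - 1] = 18*x - 4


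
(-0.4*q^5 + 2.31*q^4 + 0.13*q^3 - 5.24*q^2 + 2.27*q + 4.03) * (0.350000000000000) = -0.14*q^5 + 0.8085*q^4 + 0.0455*q^3 - 1.834*q^2 + 0.7945*q + 1.4105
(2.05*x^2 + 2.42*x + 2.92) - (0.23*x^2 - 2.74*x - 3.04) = 1.82*x^2 + 5.16*x + 5.96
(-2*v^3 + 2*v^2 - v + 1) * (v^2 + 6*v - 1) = -2*v^5 - 10*v^4 + 13*v^3 - 7*v^2 + 7*v - 1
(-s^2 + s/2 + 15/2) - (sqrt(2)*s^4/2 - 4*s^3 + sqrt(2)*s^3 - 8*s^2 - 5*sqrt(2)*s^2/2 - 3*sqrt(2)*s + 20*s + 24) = -sqrt(2)*s^4/2 - sqrt(2)*s^3 + 4*s^3 + 5*sqrt(2)*s^2/2 + 7*s^2 - 39*s/2 + 3*sqrt(2)*s - 33/2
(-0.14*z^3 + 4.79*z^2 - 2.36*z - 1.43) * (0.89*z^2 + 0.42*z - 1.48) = -0.1246*z^5 + 4.2043*z^4 + 0.1186*z^3 - 9.3531*z^2 + 2.8922*z + 2.1164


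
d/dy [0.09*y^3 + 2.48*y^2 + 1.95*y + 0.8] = 0.27*y^2 + 4.96*y + 1.95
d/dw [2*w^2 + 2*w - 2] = 4*w + 2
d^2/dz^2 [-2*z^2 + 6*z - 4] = -4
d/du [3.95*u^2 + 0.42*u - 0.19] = 7.9*u + 0.42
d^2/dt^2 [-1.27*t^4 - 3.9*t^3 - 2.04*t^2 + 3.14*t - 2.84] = -15.24*t^2 - 23.4*t - 4.08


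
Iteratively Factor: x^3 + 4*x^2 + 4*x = (x)*(x^2 + 4*x + 4) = x*(x + 2)*(x + 2)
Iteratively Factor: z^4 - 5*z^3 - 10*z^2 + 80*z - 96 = (z - 3)*(z^3 - 2*z^2 - 16*z + 32) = (z - 3)*(z - 2)*(z^2 - 16) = (z - 3)*(z - 2)*(z + 4)*(z - 4)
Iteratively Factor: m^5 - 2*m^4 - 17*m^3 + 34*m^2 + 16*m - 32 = (m - 2)*(m^4 - 17*m^2 + 16) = (m - 2)*(m + 4)*(m^3 - 4*m^2 - m + 4) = (m - 2)*(m + 1)*(m + 4)*(m^2 - 5*m + 4) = (m - 4)*(m - 2)*(m + 1)*(m + 4)*(m - 1)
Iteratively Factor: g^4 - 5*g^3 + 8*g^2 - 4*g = (g - 2)*(g^3 - 3*g^2 + 2*g) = (g - 2)*(g - 1)*(g^2 - 2*g) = (g - 2)^2*(g - 1)*(g)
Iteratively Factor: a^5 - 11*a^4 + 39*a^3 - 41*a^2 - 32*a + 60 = (a - 5)*(a^4 - 6*a^3 + 9*a^2 + 4*a - 12) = (a - 5)*(a - 2)*(a^3 - 4*a^2 + a + 6) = (a - 5)*(a - 2)^2*(a^2 - 2*a - 3) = (a - 5)*(a - 2)^2*(a + 1)*(a - 3)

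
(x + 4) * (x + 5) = x^2 + 9*x + 20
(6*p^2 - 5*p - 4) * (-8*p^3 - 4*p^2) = -48*p^5 + 16*p^4 + 52*p^3 + 16*p^2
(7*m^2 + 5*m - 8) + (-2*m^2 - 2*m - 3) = 5*m^2 + 3*m - 11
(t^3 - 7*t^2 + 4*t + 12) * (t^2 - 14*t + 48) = t^5 - 21*t^4 + 150*t^3 - 380*t^2 + 24*t + 576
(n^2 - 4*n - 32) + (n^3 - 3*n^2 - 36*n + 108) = n^3 - 2*n^2 - 40*n + 76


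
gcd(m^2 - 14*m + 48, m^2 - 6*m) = m - 6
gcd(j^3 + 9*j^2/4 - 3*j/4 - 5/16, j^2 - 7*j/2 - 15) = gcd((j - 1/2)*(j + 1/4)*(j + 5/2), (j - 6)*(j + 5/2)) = j + 5/2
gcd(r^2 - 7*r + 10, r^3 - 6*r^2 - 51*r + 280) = r - 5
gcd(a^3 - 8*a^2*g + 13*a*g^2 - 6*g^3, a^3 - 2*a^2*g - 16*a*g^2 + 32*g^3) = 1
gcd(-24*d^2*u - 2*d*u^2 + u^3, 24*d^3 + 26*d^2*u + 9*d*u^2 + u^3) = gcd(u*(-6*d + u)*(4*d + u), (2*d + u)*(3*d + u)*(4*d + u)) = 4*d + u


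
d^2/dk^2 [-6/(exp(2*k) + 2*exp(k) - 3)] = 12*(-4*(exp(k) + 1)^2*exp(k) + (2*exp(k) + 1)*(exp(2*k) + 2*exp(k) - 3))*exp(k)/(exp(2*k) + 2*exp(k) - 3)^3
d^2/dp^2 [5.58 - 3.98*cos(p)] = 3.98*cos(p)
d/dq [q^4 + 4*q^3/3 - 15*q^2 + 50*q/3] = 4*q^3 + 4*q^2 - 30*q + 50/3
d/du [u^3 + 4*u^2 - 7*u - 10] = 3*u^2 + 8*u - 7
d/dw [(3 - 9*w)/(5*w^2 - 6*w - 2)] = 3*(15*w^2 - 10*w + 12)/(25*w^4 - 60*w^3 + 16*w^2 + 24*w + 4)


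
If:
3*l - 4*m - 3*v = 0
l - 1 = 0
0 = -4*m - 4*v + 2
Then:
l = 1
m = 3/2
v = -1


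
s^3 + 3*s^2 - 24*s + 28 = (s - 2)^2*(s + 7)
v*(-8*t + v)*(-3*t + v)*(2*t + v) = 48*t^3*v + 2*t^2*v^2 - 9*t*v^3 + v^4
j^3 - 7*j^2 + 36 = (j - 6)*(j - 3)*(j + 2)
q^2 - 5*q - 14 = (q - 7)*(q + 2)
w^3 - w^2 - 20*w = w*(w - 5)*(w + 4)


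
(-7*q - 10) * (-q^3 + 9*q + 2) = 7*q^4 + 10*q^3 - 63*q^2 - 104*q - 20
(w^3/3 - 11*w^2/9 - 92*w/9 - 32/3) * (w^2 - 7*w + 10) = w^5/3 - 32*w^4/9 + 5*w^3/3 + 146*w^2/3 - 248*w/9 - 320/3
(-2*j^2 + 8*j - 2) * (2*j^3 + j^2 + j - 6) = -4*j^5 + 14*j^4 + 2*j^3 + 18*j^2 - 50*j + 12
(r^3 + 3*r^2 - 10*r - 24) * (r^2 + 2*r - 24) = r^5 + 5*r^4 - 28*r^3 - 116*r^2 + 192*r + 576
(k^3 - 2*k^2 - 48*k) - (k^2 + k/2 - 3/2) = k^3 - 3*k^2 - 97*k/2 + 3/2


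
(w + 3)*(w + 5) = w^2 + 8*w + 15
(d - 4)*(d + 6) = d^2 + 2*d - 24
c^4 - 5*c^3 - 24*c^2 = c^2*(c - 8)*(c + 3)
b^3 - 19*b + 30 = (b - 3)*(b - 2)*(b + 5)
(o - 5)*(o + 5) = o^2 - 25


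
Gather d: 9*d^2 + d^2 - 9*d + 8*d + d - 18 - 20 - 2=10*d^2 - 40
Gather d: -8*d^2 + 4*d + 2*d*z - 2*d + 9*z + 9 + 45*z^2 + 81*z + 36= -8*d^2 + d*(2*z + 2) + 45*z^2 + 90*z + 45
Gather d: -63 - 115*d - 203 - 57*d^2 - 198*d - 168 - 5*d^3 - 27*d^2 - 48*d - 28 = -5*d^3 - 84*d^2 - 361*d - 462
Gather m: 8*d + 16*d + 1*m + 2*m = 24*d + 3*m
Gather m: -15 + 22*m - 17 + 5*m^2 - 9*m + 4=5*m^2 + 13*m - 28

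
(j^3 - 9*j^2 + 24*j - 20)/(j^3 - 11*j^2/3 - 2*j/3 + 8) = 3*(j^2 - 7*j + 10)/(3*j^2 - 5*j - 12)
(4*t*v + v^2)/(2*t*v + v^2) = (4*t + v)/(2*t + v)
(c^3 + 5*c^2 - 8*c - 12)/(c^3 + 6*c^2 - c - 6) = (c - 2)/(c - 1)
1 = 1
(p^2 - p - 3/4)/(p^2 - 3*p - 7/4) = (2*p - 3)/(2*p - 7)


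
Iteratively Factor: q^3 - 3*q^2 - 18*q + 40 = (q - 2)*(q^2 - q - 20) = (q - 5)*(q - 2)*(q + 4)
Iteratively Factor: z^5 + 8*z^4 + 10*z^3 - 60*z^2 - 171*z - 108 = (z + 3)*(z^4 + 5*z^3 - 5*z^2 - 45*z - 36) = (z + 3)^2*(z^3 + 2*z^2 - 11*z - 12) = (z + 1)*(z + 3)^2*(z^2 + z - 12) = (z + 1)*(z + 3)^2*(z + 4)*(z - 3)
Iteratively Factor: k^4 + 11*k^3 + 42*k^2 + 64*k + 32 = (k + 4)*(k^3 + 7*k^2 + 14*k + 8) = (k + 2)*(k + 4)*(k^2 + 5*k + 4) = (k + 2)*(k + 4)^2*(k + 1)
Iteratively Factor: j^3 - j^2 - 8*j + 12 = (j - 2)*(j^2 + j - 6) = (j - 2)^2*(j + 3)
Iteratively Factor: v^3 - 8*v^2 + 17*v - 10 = (v - 1)*(v^2 - 7*v + 10) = (v - 5)*(v - 1)*(v - 2)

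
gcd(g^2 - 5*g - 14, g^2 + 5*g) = 1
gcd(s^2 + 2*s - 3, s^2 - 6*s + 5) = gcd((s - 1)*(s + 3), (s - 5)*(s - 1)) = s - 1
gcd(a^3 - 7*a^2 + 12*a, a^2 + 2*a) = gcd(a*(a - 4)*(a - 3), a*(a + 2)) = a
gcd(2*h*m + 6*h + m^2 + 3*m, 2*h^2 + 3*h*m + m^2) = 2*h + m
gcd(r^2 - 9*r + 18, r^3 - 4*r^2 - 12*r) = r - 6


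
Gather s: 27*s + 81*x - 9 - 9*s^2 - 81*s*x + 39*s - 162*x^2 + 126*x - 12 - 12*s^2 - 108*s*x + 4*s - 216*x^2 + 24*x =-21*s^2 + s*(70 - 189*x) - 378*x^2 + 231*x - 21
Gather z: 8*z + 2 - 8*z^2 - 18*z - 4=-8*z^2 - 10*z - 2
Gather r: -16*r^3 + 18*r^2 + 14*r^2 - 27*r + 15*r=-16*r^3 + 32*r^2 - 12*r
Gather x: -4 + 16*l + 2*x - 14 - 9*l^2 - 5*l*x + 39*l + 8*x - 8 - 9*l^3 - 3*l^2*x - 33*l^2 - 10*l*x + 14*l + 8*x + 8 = -9*l^3 - 42*l^2 + 69*l + x*(-3*l^2 - 15*l + 18) - 18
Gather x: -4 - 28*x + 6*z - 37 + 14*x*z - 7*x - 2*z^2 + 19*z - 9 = x*(14*z - 35) - 2*z^2 + 25*z - 50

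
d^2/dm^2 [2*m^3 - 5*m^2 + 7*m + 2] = 12*m - 10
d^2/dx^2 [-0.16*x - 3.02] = 0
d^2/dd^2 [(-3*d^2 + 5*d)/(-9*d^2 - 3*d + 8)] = 36*(-27*d^3 + 36*d^2 - 60*d + 4)/(729*d^6 + 729*d^5 - 1701*d^4 - 1269*d^3 + 1512*d^2 + 576*d - 512)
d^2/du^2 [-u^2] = -2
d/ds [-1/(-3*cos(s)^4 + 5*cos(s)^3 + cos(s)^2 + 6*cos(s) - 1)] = (12*cos(s)^3 - 15*cos(s)^2 - 2*cos(s) - 6)*sin(s)/(-3*cos(s)^4 + 5*cos(s)^3 + cos(s)^2 + 6*cos(s) - 1)^2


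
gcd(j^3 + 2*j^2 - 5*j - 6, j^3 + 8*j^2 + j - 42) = j^2 + j - 6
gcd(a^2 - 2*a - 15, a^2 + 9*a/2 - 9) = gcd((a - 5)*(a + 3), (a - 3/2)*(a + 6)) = 1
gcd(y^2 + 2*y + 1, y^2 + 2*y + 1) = y^2 + 2*y + 1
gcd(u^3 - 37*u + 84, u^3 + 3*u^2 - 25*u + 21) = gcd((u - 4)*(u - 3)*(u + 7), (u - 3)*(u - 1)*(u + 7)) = u^2 + 4*u - 21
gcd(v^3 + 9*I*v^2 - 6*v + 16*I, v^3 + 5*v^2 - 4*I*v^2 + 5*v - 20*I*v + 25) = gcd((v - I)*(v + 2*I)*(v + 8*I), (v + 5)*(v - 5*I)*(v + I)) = 1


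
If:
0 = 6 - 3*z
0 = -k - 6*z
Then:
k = -12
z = 2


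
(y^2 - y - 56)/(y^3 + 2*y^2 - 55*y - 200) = (y + 7)/(y^2 + 10*y + 25)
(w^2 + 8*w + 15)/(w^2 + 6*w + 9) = (w + 5)/(w + 3)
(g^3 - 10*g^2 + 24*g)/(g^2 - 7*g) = (g^2 - 10*g + 24)/(g - 7)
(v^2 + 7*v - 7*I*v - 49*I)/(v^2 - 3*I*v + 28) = (v + 7)/(v + 4*I)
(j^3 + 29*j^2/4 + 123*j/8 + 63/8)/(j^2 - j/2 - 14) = (4*j^2 + 15*j + 9)/(4*(j - 4))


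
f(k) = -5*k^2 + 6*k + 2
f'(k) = 6 - 10*k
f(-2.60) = -47.40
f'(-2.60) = 32.00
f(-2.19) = -35.12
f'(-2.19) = 27.90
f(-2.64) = -48.69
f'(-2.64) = 32.40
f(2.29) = -10.48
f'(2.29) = -16.90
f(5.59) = -120.70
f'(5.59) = -49.90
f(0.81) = 3.58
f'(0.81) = -2.10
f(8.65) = -320.21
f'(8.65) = -80.50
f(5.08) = -96.55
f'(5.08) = -44.80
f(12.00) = -646.00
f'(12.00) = -114.00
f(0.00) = 2.00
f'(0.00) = 6.00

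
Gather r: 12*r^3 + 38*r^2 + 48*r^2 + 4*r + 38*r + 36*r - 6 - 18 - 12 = 12*r^3 + 86*r^2 + 78*r - 36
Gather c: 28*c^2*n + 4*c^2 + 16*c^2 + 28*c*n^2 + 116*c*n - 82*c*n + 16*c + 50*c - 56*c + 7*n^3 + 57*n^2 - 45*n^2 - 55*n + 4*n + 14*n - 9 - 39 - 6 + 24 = c^2*(28*n + 20) + c*(28*n^2 + 34*n + 10) + 7*n^3 + 12*n^2 - 37*n - 30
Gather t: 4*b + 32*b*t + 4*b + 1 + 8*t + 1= 8*b + t*(32*b + 8) + 2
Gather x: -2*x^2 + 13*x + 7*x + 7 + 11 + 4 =-2*x^2 + 20*x + 22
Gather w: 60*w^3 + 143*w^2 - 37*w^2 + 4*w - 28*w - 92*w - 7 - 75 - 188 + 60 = 60*w^3 + 106*w^2 - 116*w - 210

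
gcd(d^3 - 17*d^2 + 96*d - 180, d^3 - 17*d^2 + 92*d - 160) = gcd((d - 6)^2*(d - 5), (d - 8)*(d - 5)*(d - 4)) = d - 5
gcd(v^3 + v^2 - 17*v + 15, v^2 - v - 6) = v - 3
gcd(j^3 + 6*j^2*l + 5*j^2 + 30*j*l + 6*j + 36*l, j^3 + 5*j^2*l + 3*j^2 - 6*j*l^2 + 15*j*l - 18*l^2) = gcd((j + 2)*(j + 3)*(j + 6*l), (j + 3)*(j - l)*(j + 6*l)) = j^2 + 6*j*l + 3*j + 18*l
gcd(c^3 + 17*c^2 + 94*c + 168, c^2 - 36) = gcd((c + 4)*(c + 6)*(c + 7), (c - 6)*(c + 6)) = c + 6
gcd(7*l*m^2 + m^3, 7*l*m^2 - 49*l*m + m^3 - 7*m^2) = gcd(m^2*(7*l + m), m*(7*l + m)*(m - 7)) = 7*l*m + m^2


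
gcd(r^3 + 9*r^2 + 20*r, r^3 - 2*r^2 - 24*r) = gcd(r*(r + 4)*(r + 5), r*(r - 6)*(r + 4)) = r^2 + 4*r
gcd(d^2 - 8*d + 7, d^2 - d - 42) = d - 7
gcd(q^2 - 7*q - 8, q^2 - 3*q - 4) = q + 1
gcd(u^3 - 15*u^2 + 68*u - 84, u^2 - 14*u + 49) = u - 7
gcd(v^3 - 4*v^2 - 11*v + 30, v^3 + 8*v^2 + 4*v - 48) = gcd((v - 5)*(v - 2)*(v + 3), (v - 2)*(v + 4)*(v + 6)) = v - 2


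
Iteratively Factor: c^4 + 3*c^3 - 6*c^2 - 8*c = (c)*(c^3 + 3*c^2 - 6*c - 8) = c*(c - 2)*(c^2 + 5*c + 4) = c*(c - 2)*(c + 4)*(c + 1)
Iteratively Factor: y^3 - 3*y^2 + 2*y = (y - 1)*(y^2 - 2*y) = y*(y - 1)*(y - 2)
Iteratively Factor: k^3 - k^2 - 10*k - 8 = (k + 2)*(k^2 - 3*k - 4) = (k - 4)*(k + 2)*(k + 1)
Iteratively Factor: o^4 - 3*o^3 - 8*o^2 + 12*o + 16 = (o + 1)*(o^3 - 4*o^2 - 4*o + 16) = (o + 1)*(o + 2)*(o^2 - 6*o + 8) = (o - 2)*(o + 1)*(o + 2)*(o - 4)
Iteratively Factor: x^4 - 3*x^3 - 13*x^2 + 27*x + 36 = (x + 3)*(x^3 - 6*x^2 + 5*x + 12) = (x - 3)*(x + 3)*(x^2 - 3*x - 4) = (x - 3)*(x + 1)*(x + 3)*(x - 4)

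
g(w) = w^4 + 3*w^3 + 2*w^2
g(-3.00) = 18.00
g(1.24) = 11.16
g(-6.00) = 720.00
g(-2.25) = 1.58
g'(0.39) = 3.17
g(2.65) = 119.19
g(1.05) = 6.89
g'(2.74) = 160.81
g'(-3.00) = -39.00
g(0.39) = 0.51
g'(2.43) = 120.26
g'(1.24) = 26.42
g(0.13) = 0.04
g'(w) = 4*w^3 + 9*w^2 + 4*w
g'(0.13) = 0.68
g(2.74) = 133.09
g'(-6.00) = -564.00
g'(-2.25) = -9.00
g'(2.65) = 148.24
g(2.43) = 89.72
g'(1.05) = 18.75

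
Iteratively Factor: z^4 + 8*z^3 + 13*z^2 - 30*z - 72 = (z - 2)*(z^3 + 10*z^2 + 33*z + 36) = (z - 2)*(z + 4)*(z^2 + 6*z + 9) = (z - 2)*(z + 3)*(z + 4)*(z + 3)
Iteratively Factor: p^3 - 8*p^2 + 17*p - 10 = (p - 5)*(p^2 - 3*p + 2) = (p - 5)*(p - 2)*(p - 1)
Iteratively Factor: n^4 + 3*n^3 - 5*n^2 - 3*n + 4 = (n + 1)*(n^3 + 2*n^2 - 7*n + 4) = (n - 1)*(n + 1)*(n^2 + 3*n - 4) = (n - 1)^2*(n + 1)*(n + 4)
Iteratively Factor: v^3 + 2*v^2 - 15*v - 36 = (v + 3)*(v^2 - v - 12) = (v + 3)^2*(v - 4)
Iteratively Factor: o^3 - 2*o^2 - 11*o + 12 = (o - 1)*(o^2 - o - 12) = (o - 1)*(o + 3)*(o - 4)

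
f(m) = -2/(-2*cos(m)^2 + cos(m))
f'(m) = -2*(-4*sin(m)*cos(m) + sin(m))/(-2*cos(m)^2 + cos(m))^2 = 2*(-sin(m)/cos(m)^2 + 4*tan(m))/(2*cos(m) - 1)^2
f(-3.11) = 0.67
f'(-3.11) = 0.04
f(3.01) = 0.68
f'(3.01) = -0.15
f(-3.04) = 0.67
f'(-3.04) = 0.11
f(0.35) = 2.42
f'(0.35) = 2.78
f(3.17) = 0.67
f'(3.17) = 0.03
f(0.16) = 2.08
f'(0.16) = 1.02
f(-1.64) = 25.41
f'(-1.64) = 411.12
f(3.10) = 0.67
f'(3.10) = -0.05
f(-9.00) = 0.78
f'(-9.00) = 0.58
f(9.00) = 0.78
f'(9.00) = -0.58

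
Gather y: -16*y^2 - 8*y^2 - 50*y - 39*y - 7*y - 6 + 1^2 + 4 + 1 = -24*y^2 - 96*y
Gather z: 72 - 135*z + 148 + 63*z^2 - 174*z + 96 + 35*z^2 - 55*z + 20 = 98*z^2 - 364*z + 336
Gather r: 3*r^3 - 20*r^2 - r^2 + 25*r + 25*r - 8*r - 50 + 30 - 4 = 3*r^3 - 21*r^2 + 42*r - 24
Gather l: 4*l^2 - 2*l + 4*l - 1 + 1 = 4*l^2 + 2*l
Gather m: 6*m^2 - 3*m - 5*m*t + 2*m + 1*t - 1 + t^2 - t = 6*m^2 + m*(-5*t - 1) + t^2 - 1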